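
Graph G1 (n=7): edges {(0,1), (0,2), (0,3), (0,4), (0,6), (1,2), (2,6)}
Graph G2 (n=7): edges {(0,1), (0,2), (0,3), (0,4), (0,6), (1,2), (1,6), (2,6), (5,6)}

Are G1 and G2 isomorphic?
No, not isomorphic

The graphs are NOT isomorphic.

Counting edges: G1 has 7 edge(s); G2 has 9 edge(s).
Edge count is an isomorphism invariant (a bijection on vertices induces a bijection on edges), so differing edge counts rule out isomorphism.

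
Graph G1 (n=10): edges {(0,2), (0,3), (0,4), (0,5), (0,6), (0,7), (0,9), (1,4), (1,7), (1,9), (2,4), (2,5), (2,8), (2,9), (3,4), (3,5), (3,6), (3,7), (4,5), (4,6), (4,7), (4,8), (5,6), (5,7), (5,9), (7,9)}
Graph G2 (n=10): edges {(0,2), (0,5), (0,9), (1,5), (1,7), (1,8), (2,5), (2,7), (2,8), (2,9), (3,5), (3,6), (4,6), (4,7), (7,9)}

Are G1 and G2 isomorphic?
No, not isomorphic

The graphs are NOT isomorphic.

Counting triangles (3-cliques): G1 has 27, G2 has 3.
Triangle count is an isomorphism invariant, so differing triangle counts rule out isomorphism.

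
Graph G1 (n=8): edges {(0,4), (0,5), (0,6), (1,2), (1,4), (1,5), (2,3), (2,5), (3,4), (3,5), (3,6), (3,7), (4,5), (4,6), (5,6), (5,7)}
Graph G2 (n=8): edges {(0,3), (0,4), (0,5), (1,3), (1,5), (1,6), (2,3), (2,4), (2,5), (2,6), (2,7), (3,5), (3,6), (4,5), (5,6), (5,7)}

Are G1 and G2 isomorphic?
Yes, isomorphic

The graphs are isomorphic.
One valid mapping φ: V(G1) → V(G2): 0→1, 1→0, 2→4, 3→2, 4→3, 5→5, 6→6, 7→7

Verify φ preserves adjacency — for each edge of G1, its image is an edge of G2:
  (0,4) → (φ(0),φ(4)) = (1,3) ∈ E(G2) ✓
  (0,5) → (φ(0),φ(5)) = (1,5) ∈ E(G2) ✓
  (0,6) → (φ(0),φ(6)) = (1,6) ∈ E(G2) ✓
  (1,2) → (φ(1),φ(2)) = (0,4) ∈ E(G2) ✓
  (1,4) → (φ(1),φ(4)) = (0,3) ∈ E(G2) ✓
  (1,5) → (φ(1),φ(5)) = (0,5) ∈ E(G2) ✓
  (2,3) → (φ(2),φ(3)) = (2,4) ∈ E(G2) ✓
  (2,5) → (φ(2),φ(5)) = (4,5) ∈ E(G2) ✓
  (3,4) → (φ(3),φ(4)) = (2,3) ∈ E(G2) ✓
  (3,5) → (φ(3),φ(5)) = (2,5) ∈ E(G2) ✓
  (3,6) → (φ(3),φ(6)) = (2,6) ∈ E(G2) ✓
  (3,7) → (φ(3),φ(7)) = (2,7) ∈ E(G2) ✓
  (4,5) → (φ(4),φ(5)) = (3,5) ∈ E(G2) ✓
  (4,6) → (φ(4),φ(6)) = (3,6) ∈ E(G2) ✓
  (5,6) → (φ(5),φ(6)) = (5,6) ∈ E(G2) ✓
  (5,7) → (φ(5),φ(7)) = (5,7) ∈ E(G2) ✓
All 16 edges of G1 map to edges of G2, and |E(G1)| = |E(G2)| = 16, so φ is a bijection on edges as well as vertices. Hence G1 ≅ G2.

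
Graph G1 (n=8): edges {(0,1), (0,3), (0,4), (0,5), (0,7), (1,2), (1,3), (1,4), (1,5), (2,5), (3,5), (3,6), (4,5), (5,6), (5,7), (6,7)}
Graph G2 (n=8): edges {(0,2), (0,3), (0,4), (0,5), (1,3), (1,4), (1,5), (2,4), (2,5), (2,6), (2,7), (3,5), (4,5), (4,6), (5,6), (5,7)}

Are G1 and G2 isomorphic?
Yes, isomorphic

The graphs are isomorphic.
One valid mapping φ: V(G1) → V(G2): 0→4, 1→2, 2→7, 3→0, 4→6, 5→5, 6→3, 7→1

Verify φ preserves adjacency — for each edge of G1, its image is an edge of G2:
  (0,1) → (φ(0),φ(1)) = (2,4) ∈ E(G2) ✓
  (0,3) → (φ(0),φ(3)) = (0,4) ∈ E(G2) ✓
  (0,4) → (φ(0),φ(4)) = (4,6) ∈ E(G2) ✓
  (0,5) → (φ(0),φ(5)) = (4,5) ∈ E(G2) ✓
  (0,7) → (φ(0),φ(7)) = (1,4) ∈ E(G2) ✓
  (1,2) → (φ(1),φ(2)) = (2,7) ∈ E(G2) ✓
  (1,3) → (φ(1),φ(3)) = (0,2) ∈ E(G2) ✓
  (1,4) → (φ(1),φ(4)) = (2,6) ∈ E(G2) ✓
  (1,5) → (φ(1),φ(5)) = (2,5) ∈ E(G2) ✓
  (2,5) → (φ(2),φ(5)) = (5,7) ∈ E(G2) ✓
  (3,5) → (φ(3),φ(5)) = (0,5) ∈ E(G2) ✓
  (3,6) → (φ(3),φ(6)) = (0,3) ∈ E(G2) ✓
  (4,5) → (φ(4),φ(5)) = (5,6) ∈ E(G2) ✓
  (5,6) → (φ(5),φ(6)) = (3,5) ∈ E(G2) ✓
  (5,7) → (φ(5),φ(7)) = (1,5) ∈ E(G2) ✓
  (6,7) → (φ(6),φ(7)) = (1,3) ∈ E(G2) ✓
All 16 edges of G1 map to edges of G2, and |E(G1)| = |E(G2)| = 16, so φ is a bijection on edges as well as vertices. Hence G1 ≅ G2.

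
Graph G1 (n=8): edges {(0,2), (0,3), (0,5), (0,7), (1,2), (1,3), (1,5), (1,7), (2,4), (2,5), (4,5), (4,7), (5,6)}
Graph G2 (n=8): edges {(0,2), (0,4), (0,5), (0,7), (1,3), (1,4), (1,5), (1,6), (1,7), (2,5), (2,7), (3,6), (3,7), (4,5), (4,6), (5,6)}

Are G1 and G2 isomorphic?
No, not isomorphic

The graphs are NOT isomorphic.

Counting triangles (3-cliques): G1 has 3, G2 has 9.
Triangle count is an isomorphism invariant, so differing triangle counts rule out isomorphism.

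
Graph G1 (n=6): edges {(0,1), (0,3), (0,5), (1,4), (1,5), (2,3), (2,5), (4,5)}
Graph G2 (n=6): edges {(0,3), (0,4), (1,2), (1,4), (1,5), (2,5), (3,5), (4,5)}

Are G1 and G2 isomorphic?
Yes, isomorphic

The graphs are isomorphic.
One valid mapping φ: V(G1) → V(G2): 0→4, 1→1, 2→3, 3→0, 4→2, 5→5

Verify φ preserves adjacency — for each edge of G1, its image is an edge of G2:
  (0,1) → (φ(0),φ(1)) = (1,4) ∈ E(G2) ✓
  (0,3) → (φ(0),φ(3)) = (0,4) ∈ E(G2) ✓
  (0,5) → (φ(0),φ(5)) = (4,5) ∈ E(G2) ✓
  (1,4) → (φ(1),φ(4)) = (1,2) ∈ E(G2) ✓
  (1,5) → (φ(1),φ(5)) = (1,5) ∈ E(G2) ✓
  (2,3) → (φ(2),φ(3)) = (0,3) ∈ E(G2) ✓
  (2,5) → (φ(2),φ(5)) = (3,5) ∈ E(G2) ✓
  (4,5) → (φ(4),φ(5)) = (2,5) ∈ E(G2) ✓
All 8 edges of G1 map to edges of G2, and |E(G1)| = |E(G2)| = 8, so φ is a bijection on edges as well as vertices. Hence G1 ≅ G2.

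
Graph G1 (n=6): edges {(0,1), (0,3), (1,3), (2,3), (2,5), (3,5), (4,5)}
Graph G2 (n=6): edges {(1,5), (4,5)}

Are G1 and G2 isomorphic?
No, not isomorphic

The graphs are NOT isomorphic.

Connected components of G1: 1 component(s) with vertex sets [[0, 1, 2, 3, 4, 5]], sizes [6].
Connected components of G2: 4 component(s) with vertex sets [[0], [2], [3], [1, 4, 5]], sizes [1, 1, 1, 3].
The number of connected components (and the multiset of component sizes) is an isomorphism invariant — an isomorphism maps each component of G1 bijectively onto a component of G2. Since G1 has 1 component(s) and G2 has 4, they cannot be isomorphic.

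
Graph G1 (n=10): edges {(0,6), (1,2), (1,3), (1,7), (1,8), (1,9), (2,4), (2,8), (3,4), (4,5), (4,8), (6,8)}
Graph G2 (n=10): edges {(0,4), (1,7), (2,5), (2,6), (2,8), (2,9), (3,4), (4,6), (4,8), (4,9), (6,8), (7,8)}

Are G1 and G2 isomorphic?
Yes, isomorphic

The graphs are isomorphic.
One valid mapping φ: V(G1) → V(G2): 0→1, 1→4, 2→6, 3→9, 4→2, 5→5, 6→7, 7→3, 8→8, 9→0

Verify φ preserves adjacency — for each edge of G1, its image is an edge of G2:
  (0,6) → (φ(0),φ(6)) = (1,7) ∈ E(G2) ✓
  (1,2) → (φ(1),φ(2)) = (4,6) ∈ E(G2) ✓
  (1,3) → (φ(1),φ(3)) = (4,9) ∈ E(G2) ✓
  (1,7) → (φ(1),φ(7)) = (3,4) ∈ E(G2) ✓
  (1,8) → (φ(1),φ(8)) = (4,8) ∈ E(G2) ✓
  (1,9) → (φ(1),φ(9)) = (0,4) ∈ E(G2) ✓
  (2,4) → (φ(2),φ(4)) = (2,6) ∈ E(G2) ✓
  (2,8) → (φ(2),φ(8)) = (6,8) ∈ E(G2) ✓
  (3,4) → (φ(3),φ(4)) = (2,9) ∈ E(G2) ✓
  (4,5) → (φ(4),φ(5)) = (2,5) ∈ E(G2) ✓
  (4,8) → (φ(4),φ(8)) = (2,8) ∈ E(G2) ✓
  (6,8) → (φ(6),φ(8)) = (7,8) ∈ E(G2) ✓
All 12 edges of G1 map to edges of G2, and |E(G1)| = |E(G2)| = 12, so φ is a bijection on edges as well as vertices. Hence G1 ≅ G2.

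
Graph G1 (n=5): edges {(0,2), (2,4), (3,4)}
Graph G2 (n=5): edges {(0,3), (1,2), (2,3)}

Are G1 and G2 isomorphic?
Yes, isomorphic

The graphs are isomorphic.
One valid mapping φ: V(G1) → V(G2): 0→0, 1→4, 2→3, 3→1, 4→2

Verify φ preserves adjacency — for each edge of G1, its image is an edge of G2:
  (0,2) → (φ(0),φ(2)) = (0,3) ∈ E(G2) ✓
  (2,4) → (φ(2),φ(4)) = (2,3) ∈ E(G2) ✓
  (3,4) → (φ(3),φ(4)) = (1,2) ∈ E(G2) ✓
All 3 edges of G1 map to edges of G2, and |E(G1)| = |E(G2)| = 3, so φ is a bijection on edges as well as vertices. Hence G1 ≅ G2.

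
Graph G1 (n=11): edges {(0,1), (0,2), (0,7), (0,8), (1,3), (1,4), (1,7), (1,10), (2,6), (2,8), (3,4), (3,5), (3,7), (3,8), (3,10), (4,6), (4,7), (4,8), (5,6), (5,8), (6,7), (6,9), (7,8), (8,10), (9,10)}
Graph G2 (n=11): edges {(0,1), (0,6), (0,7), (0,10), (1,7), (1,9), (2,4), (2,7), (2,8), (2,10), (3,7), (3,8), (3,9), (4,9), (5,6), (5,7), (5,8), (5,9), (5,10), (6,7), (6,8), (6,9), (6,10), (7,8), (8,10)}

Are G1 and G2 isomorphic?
Yes, isomorphic

The graphs are isomorphic.
One valid mapping φ: V(G1) → V(G2): 0→0, 1→10, 2→1, 3→8, 4→5, 5→3, 6→9, 7→6, 8→7, 9→4, 10→2

Verify φ preserves adjacency — for each edge of G1, its image is an edge of G2:
  (0,1) → (φ(0),φ(1)) = (0,10) ∈ E(G2) ✓
  (0,2) → (φ(0),φ(2)) = (0,1) ∈ E(G2) ✓
  (0,7) → (φ(0),φ(7)) = (0,6) ∈ E(G2) ✓
  (0,8) → (φ(0),φ(8)) = (0,7) ∈ E(G2) ✓
  (1,3) → (φ(1),φ(3)) = (8,10) ∈ E(G2) ✓
  (1,4) → (φ(1),φ(4)) = (5,10) ∈ E(G2) ✓
  (1,7) → (φ(1),φ(7)) = (6,10) ∈ E(G2) ✓
  (1,10) → (φ(1),φ(10)) = (2,10) ∈ E(G2) ✓
  (2,6) → (φ(2),φ(6)) = (1,9) ∈ E(G2) ✓
  (2,8) → (φ(2),φ(8)) = (1,7) ∈ E(G2) ✓
  (3,4) → (φ(3),φ(4)) = (5,8) ∈ E(G2) ✓
  (3,5) → (φ(3),φ(5)) = (3,8) ∈ E(G2) ✓
  (3,7) → (φ(3),φ(7)) = (6,8) ∈ E(G2) ✓
  (3,8) → (φ(3),φ(8)) = (7,8) ∈ E(G2) ✓
  (3,10) → (φ(3),φ(10)) = (2,8) ∈ E(G2) ✓
  (4,6) → (φ(4),φ(6)) = (5,9) ∈ E(G2) ✓
  (4,7) → (φ(4),φ(7)) = (5,6) ∈ E(G2) ✓
  (4,8) → (φ(4),φ(8)) = (5,7) ∈ E(G2) ✓
  (5,6) → (φ(5),φ(6)) = (3,9) ∈ E(G2) ✓
  (5,8) → (φ(5),φ(8)) = (3,7) ∈ E(G2) ✓
  (6,7) → (φ(6),φ(7)) = (6,9) ∈ E(G2) ✓
  (6,9) → (φ(6),φ(9)) = (4,9) ∈ E(G2) ✓
  (7,8) → (φ(7),φ(8)) = (6,7) ∈ E(G2) ✓
  (8,10) → (φ(8),φ(10)) = (2,7) ∈ E(G2) ✓
  (9,10) → (φ(9),φ(10)) = (2,4) ∈ E(G2) ✓
All 25 edges of G1 map to edges of G2, and |E(G1)| = |E(G2)| = 25, so φ is a bijection on edges as well as vertices. Hence G1 ≅ G2.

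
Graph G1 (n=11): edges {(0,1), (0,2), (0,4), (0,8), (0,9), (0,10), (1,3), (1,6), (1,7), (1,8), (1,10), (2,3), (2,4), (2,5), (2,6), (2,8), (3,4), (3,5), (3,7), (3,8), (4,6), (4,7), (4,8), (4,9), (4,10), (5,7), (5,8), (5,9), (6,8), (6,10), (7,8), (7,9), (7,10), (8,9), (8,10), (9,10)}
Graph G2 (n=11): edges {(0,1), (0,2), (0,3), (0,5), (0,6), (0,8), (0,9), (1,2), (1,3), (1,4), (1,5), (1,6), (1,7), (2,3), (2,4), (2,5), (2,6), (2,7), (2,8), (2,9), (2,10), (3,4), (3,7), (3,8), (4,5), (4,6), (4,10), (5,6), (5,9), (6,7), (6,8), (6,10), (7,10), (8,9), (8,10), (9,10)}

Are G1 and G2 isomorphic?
Yes, isomorphic

The graphs are isomorphic.
One valid mapping φ: V(G1) → V(G2): 0→4, 1→3, 2→10, 3→8, 4→6, 5→9, 6→7, 7→0, 8→2, 9→5, 10→1

Verify φ preserves adjacency — for each edge of G1, its image is an edge of G2:
  (0,1) → (φ(0),φ(1)) = (3,4) ∈ E(G2) ✓
  (0,2) → (φ(0),φ(2)) = (4,10) ∈ E(G2) ✓
  (0,4) → (φ(0),φ(4)) = (4,6) ∈ E(G2) ✓
  (0,8) → (φ(0),φ(8)) = (2,4) ∈ E(G2) ✓
  (0,9) → (φ(0),φ(9)) = (4,5) ∈ E(G2) ✓
  (0,10) → (φ(0),φ(10)) = (1,4) ∈ E(G2) ✓
  (1,3) → (φ(1),φ(3)) = (3,8) ∈ E(G2) ✓
  (1,6) → (φ(1),φ(6)) = (3,7) ∈ E(G2) ✓
  (1,7) → (φ(1),φ(7)) = (0,3) ∈ E(G2) ✓
  (1,8) → (φ(1),φ(8)) = (2,3) ∈ E(G2) ✓
  (1,10) → (φ(1),φ(10)) = (1,3) ∈ E(G2) ✓
  (2,3) → (φ(2),φ(3)) = (8,10) ∈ E(G2) ✓
  (2,4) → (φ(2),φ(4)) = (6,10) ∈ E(G2) ✓
  (2,5) → (φ(2),φ(5)) = (9,10) ∈ E(G2) ✓
  (2,6) → (φ(2),φ(6)) = (7,10) ∈ E(G2) ✓
  (2,8) → (φ(2),φ(8)) = (2,10) ∈ E(G2) ✓
  (3,4) → (φ(3),φ(4)) = (6,8) ∈ E(G2) ✓
  (3,5) → (φ(3),φ(5)) = (8,9) ∈ E(G2) ✓
  (3,7) → (φ(3),φ(7)) = (0,8) ∈ E(G2) ✓
  (3,8) → (φ(3),φ(8)) = (2,8) ∈ E(G2) ✓
  (4,6) → (φ(4),φ(6)) = (6,7) ∈ E(G2) ✓
  (4,7) → (φ(4),φ(7)) = (0,6) ∈ E(G2) ✓
  (4,8) → (φ(4),φ(8)) = (2,6) ∈ E(G2) ✓
  (4,9) → (φ(4),φ(9)) = (5,6) ∈ E(G2) ✓
  (4,10) → (φ(4),φ(10)) = (1,6) ∈ E(G2) ✓
  (5,7) → (φ(5),φ(7)) = (0,9) ∈ E(G2) ✓
  (5,8) → (φ(5),φ(8)) = (2,9) ∈ E(G2) ✓
  (5,9) → (φ(5),φ(9)) = (5,9) ∈ E(G2) ✓
  (6,8) → (φ(6),φ(8)) = (2,7) ∈ E(G2) ✓
  (6,10) → (φ(6),φ(10)) = (1,7) ∈ E(G2) ✓
  (7,8) → (φ(7),φ(8)) = (0,2) ∈ E(G2) ✓
  (7,9) → (φ(7),φ(9)) = (0,5) ∈ E(G2) ✓
  (7,10) → (φ(7),φ(10)) = (0,1) ∈ E(G2) ✓
  (8,9) → (φ(8),φ(9)) = (2,5) ∈ E(G2) ✓
  (8,10) → (φ(8),φ(10)) = (1,2) ∈ E(G2) ✓
  (9,10) → (φ(9),φ(10)) = (1,5) ∈ E(G2) ✓
All 36 edges of G1 map to edges of G2, and |E(G1)| = |E(G2)| = 36, so φ is a bijection on edges as well as vertices. Hence G1 ≅ G2.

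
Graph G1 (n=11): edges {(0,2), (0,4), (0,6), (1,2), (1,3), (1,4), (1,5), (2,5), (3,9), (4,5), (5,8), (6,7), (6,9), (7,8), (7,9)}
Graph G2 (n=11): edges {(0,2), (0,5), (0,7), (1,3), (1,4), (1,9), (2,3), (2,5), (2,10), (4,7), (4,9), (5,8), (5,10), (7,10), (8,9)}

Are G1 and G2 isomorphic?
Yes, isomorphic

The graphs are isomorphic.
One valid mapping φ: V(G1) → V(G2): 0→7, 1→5, 2→0, 3→8, 4→10, 5→2, 6→4, 7→1, 8→3, 9→9, 10→6

Verify φ preserves adjacency — for each edge of G1, its image is an edge of G2:
  (0,2) → (φ(0),φ(2)) = (0,7) ∈ E(G2) ✓
  (0,4) → (φ(0),φ(4)) = (7,10) ∈ E(G2) ✓
  (0,6) → (φ(0),φ(6)) = (4,7) ∈ E(G2) ✓
  (1,2) → (φ(1),φ(2)) = (0,5) ∈ E(G2) ✓
  (1,3) → (φ(1),φ(3)) = (5,8) ∈ E(G2) ✓
  (1,4) → (φ(1),φ(4)) = (5,10) ∈ E(G2) ✓
  (1,5) → (φ(1),φ(5)) = (2,5) ∈ E(G2) ✓
  (2,5) → (φ(2),φ(5)) = (0,2) ∈ E(G2) ✓
  (3,9) → (φ(3),φ(9)) = (8,9) ∈ E(G2) ✓
  (4,5) → (φ(4),φ(5)) = (2,10) ∈ E(G2) ✓
  (5,8) → (φ(5),φ(8)) = (2,3) ∈ E(G2) ✓
  (6,7) → (φ(6),φ(7)) = (1,4) ∈ E(G2) ✓
  (6,9) → (φ(6),φ(9)) = (4,9) ∈ E(G2) ✓
  (7,8) → (φ(7),φ(8)) = (1,3) ∈ E(G2) ✓
  (7,9) → (φ(7),φ(9)) = (1,9) ∈ E(G2) ✓
All 15 edges of G1 map to edges of G2, and |E(G1)| = |E(G2)| = 15, so φ is a bijection on edges as well as vertices. Hence G1 ≅ G2.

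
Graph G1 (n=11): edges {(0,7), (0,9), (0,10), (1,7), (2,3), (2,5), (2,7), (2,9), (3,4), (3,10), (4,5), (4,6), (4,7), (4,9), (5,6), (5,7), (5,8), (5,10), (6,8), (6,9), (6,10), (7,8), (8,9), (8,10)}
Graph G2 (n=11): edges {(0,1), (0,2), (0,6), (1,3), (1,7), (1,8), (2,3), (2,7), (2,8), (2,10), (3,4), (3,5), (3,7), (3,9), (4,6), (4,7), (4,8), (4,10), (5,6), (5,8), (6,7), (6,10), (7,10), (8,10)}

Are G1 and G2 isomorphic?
Yes, isomorphic

The graphs are isomorphic.
One valid mapping φ: V(G1) → V(G2): 0→5, 1→9, 2→1, 3→0, 4→2, 5→7, 6→10, 7→3, 8→4, 9→8, 10→6

Verify φ preserves adjacency — for each edge of G1, its image is an edge of G2:
  (0,7) → (φ(0),φ(7)) = (3,5) ∈ E(G2) ✓
  (0,9) → (φ(0),φ(9)) = (5,8) ∈ E(G2) ✓
  (0,10) → (φ(0),φ(10)) = (5,6) ∈ E(G2) ✓
  (1,7) → (φ(1),φ(7)) = (3,9) ∈ E(G2) ✓
  (2,3) → (φ(2),φ(3)) = (0,1) ∈ E(G2) ✓
  (2,5) → (φ(2),φ(5)) = (1,7) ∈ E(G2) ✓
  (2,7) → (φ(2),φ(7)) = (1,3) ∈ E(G2) ✓
  (2,9) → (φ(2),φ(9)) = (1,8) ∈ E(G2) ✓
  (3,4) → (φ(3),φ(4)) = (0,2) ∈ E(G2) ✓
  (3,10) → (φ(3),φ(10)) = (0,6) ∈ E(G2) ✓
  (4,5) → (φ(4),φ(5)) = (2,7) ∈ E(G2) ✓
  (4,6) → (φ(4),φ(6)) = (2,10) ∈ E(G2) ✓
  (4,7) → (φ(4),φ(7)) = (2,3) ∈ E(G2) ✓
  (4,9) → (φ(4),φ(9)) = (2,8) ∈ E(G2) ✓
  (5,6) → (φ(5),φ(6)) = (7,10) ∈ E(G2) ✓
  (5,7) → (φ(5),φ(7)) = (3,7) ∈ E(G2) ✓
  (5,8) → (φ(5),φ(8)) = (4,7) ∈ E(G2) ✓
  (5,10) → (φ(5),φ(10)) = (6,7) ∈ E(G2) ✓
  (6,8) → (φ(6),φ(8)) = (4,10) ∈ E(G2) ✓
  (6,9) → (φ(6),φ(9)) = (8,10) ∈ E(G2) ✓
  (6,10) → (φ(6),φ(10)) = (6,10) ∈ E(G2) ✓
  (7,8) → (φ(7),φ(8)) = (3,4) ∈ E(G2) ✓
  (8,9) → (φ(8),φ(9)) = (4,8) ∈ E(G2) ✓
  (8,10) → (φ(8),φ(10)) = (4,6) ∈ E(G2) ✓
All 24 edges of G1 map to edges of G2, and |E(G1)| = |E(G2)| = 24, so φ is a bijection on edges as well as vertices. Hence G1 ≅ G2.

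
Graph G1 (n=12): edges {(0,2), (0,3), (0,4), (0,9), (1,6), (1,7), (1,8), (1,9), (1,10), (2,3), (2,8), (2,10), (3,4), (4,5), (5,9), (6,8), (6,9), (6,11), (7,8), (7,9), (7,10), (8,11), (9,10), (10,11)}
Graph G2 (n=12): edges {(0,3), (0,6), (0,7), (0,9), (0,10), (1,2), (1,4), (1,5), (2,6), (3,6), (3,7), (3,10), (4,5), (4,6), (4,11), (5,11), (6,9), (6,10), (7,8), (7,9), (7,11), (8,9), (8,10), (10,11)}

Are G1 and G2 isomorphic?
Yes, isomorphic

The graphs are isomorphic.
One valid mapping φ: V(G1) → V(G2): 0→4, 1→0, 2→11, 3→5, 4→1, 5→2, 6→9, 7→3, 8→7, 9→6, 10→10, 11→8

Verify φ preserves adjacency — for each edge of G1, its image is an edge of G2:
  (0,2) → (φ(0),φ(2)) = (4,11) ∈ E(G2) ✓
  (0,3) → (φ(0),φ(3)) = (4,5) ∈ E(G2) ✓
  (0,4) → (φ(0),φ(4)) = (1,4) ∈ E(G2) ✓
  (0,9) → (φ(0),φ(9)) = (4,6) ∈ E(G2) ✓
  (1,6) → (φ(1),φ(6)) = (0,9) ∈ E(G2) ✓
  (1,7) → (φ(1),φ(7)) = (0,3) ∈ E(G2) ✓
  (1,8) → (φ(1),φ(8)) = (0,7) ∈ E(G2) ✓
  (1,9) → (φ(1),φ(9)) = (0,6) ∈ E(G2) ✓
  (1,10) → (φ(1),φ(10)) = (0,10) ∈ E(G2) ✓
  (2,3) → (φ(2),φ(3)) = (5,11) ∈ E(G2) ✓
  (2,8) → (φ(2),φ(8)) = (7,11) ∈ E(G2) ✓
  (2,10) → (φ(2),φ(10)) = (10,11) ∈ E(G2) ✓
  (3,4) → (φ(3),φ(4)) = (1,5) ∈ E(G2) ✓
  (4,5) → (φ(4),φ(5)) = (1,2) ∈ E(G2) ✓
  (5,9) → (φ(5),φ(9)) = (2,6) ∈ E(G2) ✓
  (6,8) → (φ(6),φ(8)) = (7,9) ∈ E(G2) ✓
  (6,9) → (φ(6),φ(9)) = (6,9) ∈ E(G2) ✓
  (6,11) → (φ(6),φ(11)) = (8,9) ∈ E(G2) ✓
  (7,8) → (φ(7),φ(8)) = (3,7) ∈ E(G2) ✓
  (7,9) → (φ(7),φ(9)) = (3,6) ∈ E(G2) ✓
  (7,10) → (φ(7),φ(10)) = (3,10) ∈ E(G2) ✓
  (8,11) → (φ(8),φ(11)) = (7,8) ∈ E(G2) ✓
  (9,10) → (φ(9),φ(10)) = (6,10) ∈ E(G2) ✓
  (10,11) → (φ(10),φ(11)) = (8,10) ∈ E(G2) ✓
All 24 edges of G1 map to edges of G2, and |E(G1)| = |E(G2)| = 24, so φ is a bijection on edges as well as vertices. Hence G1 ≅ G2.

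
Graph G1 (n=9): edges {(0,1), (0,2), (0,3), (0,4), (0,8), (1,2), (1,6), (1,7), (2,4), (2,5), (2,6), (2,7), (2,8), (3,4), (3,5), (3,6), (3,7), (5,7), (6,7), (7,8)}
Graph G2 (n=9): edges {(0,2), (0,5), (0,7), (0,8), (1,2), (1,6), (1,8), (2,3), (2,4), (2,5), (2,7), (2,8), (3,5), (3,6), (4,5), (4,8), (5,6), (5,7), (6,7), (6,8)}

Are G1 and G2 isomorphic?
Yes, isomorphic

The graphs are isomorphic.
One valid mapping φ: V(G1) → V(G2): 0→8, 1→0, 2→2, 3→6, 4→1, 5→3, 6→7, 7→5, 8→4

Verify φ preserves adjacency — for each edge of G1, its image is an edge of G2:
  (0,1) → (φ(0),φ(1)) = (0,8) ∈ E(G2) ✓
  (0,2) → (φ(0),φ(2)) = (2,8) ∈ E(G2) ✓
  (0,3) → (φ(0),φ(3)) = (6,8) ∈ E(G2) ✓
  (0,4) → (φ(0),φ(4)) = (1,8) ∈ E(G2) ✓
  (0,8) → (φ(0),φ(8)) = (4,8) ∈ E(G2) ✓
  (1,2) → (φ(1),φ(2)) = (0,2) ∈ E(G2) ✓
  (1,6) → (φ(1),φ(6)) = (0,7) ∈ E(G2) ✓
  (1,7) → (φ(1),φ(7)) = (0,5) ∈ E(G2) ✓
  (2,4) → (φ(2),φ(4)) = (1,2) ∈ E(G2) ✓
  (2,5) → (φ(2),φ(5)) = (2,3) ∈ E(G2) ✓
  (2,6) → (φ(2),φ(6)) = (2,7) ∈ E(G2) ✓
  (2,7) → (φ(2),φ(7)) = (2,5) ∈ E(G2) ✓
  (2,8) → (φ(2),φ(8)) = (2,4) ∈ E(G2) ✓
  (3,4) → (φ(3),φ(4)) = (1,6) ∈ E(G2) ✓
  (3,5) → (φ(3),φ(5)) = (3,6) ∈ E(G2) ✓
  (3,6) → (φ(3),φ(6)) = (6,7) ∈ E(G2) ✓
  (3,7) → (φ(3),φ(7)) = (5,6) ∈ E(G2) ✓
  (5,7) → (φ(5),φ(7)) = (3,5) ∈ E(G2) ✓
  (6,7) → (φ(6),φ(7)) = (5,7) ∈ E(G2) ✓
  (7,8) → (φ(7),φ(8)) = (4,5) ∈ E(G2) ✓
All 20 edges of G1 map to edges of G2, and |E(G1)| = |E(G2)| = 20, so φ is a bijection on edges as well as vertices. Hence G1 ≅ G2.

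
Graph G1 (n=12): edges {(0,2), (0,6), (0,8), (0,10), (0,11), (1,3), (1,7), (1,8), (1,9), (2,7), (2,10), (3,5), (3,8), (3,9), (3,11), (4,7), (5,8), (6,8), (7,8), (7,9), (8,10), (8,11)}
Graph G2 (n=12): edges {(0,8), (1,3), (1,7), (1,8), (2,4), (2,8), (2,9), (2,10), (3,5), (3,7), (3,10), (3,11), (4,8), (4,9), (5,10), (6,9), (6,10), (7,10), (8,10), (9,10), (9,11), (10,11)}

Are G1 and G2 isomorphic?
Yes, isomorphic

The graphs are isomorphic.
One valid mapping φ: V(G1) → V(G2): 0→3, 1→2, 2→1, 3→9, 4→0, 5→6, 6→5, 7→8, 8→10, 9→4, 10→7, 11→11

Verify φ preserves adjacency — for each edge of G1, its image is an edge of G2:
  (0,2) → (φ(0),φ(2)) = (1,3) ∈ E(G2) ✓
  (0,6) → (φ(0),φ(6)) = (3,5) ∈ E(G2) ✓
  (0,8) → (φ(0),φ(8)) = (3,10) ∈ E(G2) ✓
  (0,10) → (φ(0),φ(10)) = (3,7) ∈ E(G2) ✓
  (0,11) → (φ(0),φ(11)) = (3,11) ∈ E(G2) ✓
  (1,3) → (φ(1),φ(3)) = (2,9) ∈ E(G2) ✓
  (1,7) → (φ(1),φ(7)) = (2,8) ∈ E(G2) ✓
  (1,8) → (φ(1),φ(8)) = (2,10) ∈ E(G2) ✓
  (1,9) → (φ(1),φ(9)) = (2,4) ∈ E(G2) ✓
  (2,7) → (φ(2),φ(7)) = (1,8) ∈ E(G2) ✓
  (2,10) → (φ(2),φ(10)) = (1,7) ∈ E(G2) ✓
  (3,5) → (φ(3),φ(5)) = (6,9) ∈ E(G2) ✓
  (3,8) → (φ(3),φ(8)) = (9,10) ∈ E(G2) ✓
  (3,9) → (φ(3),φ(9)) = (4,9) ∈ E(G2) ✓
  (3,11) → (φ(3),φ(11)) = (9,11) ∈ E(G2) ✓
  (4,7) → (φ(4),φ(7)) = (0,8) ∈ E(G2) ✓
  (5,8) → (φ(5),φ(8)) = (6,10) ∈ E(G2) ✓
  (6,8) → (φ(6),φ(8)) = (5,10) ∈ E(G2) ✓
  (7,8) → (φ(7),φ(8)) = (8,10) ∈ E(G2) ✓
  (7,9) → (φ(7),φ(9)) = (4,8) ∈ E(G2) ✓
  (8,10) → (φ(8),φ(10)) = (7,10) ∈ E(G2) ✓
  (8,11) → (φ(8),φ(11)) = (10,11) ∈ E(G2) ✓
All 22 edges of G1 map to edges of G2, and |E(G1)| = |E(G2)| = 22, so φ is a bijection on edges as well as vertices. Hence G1 ≅ G2.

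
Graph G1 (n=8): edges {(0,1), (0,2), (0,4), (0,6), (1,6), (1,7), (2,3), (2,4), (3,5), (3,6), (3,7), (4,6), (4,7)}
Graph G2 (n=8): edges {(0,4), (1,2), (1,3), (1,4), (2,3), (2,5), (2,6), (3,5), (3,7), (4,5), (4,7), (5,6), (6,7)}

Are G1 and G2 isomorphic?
Yes, isomorphic

The graphs are isomorphic.
One valid mapping φ: V(G1) → V(G2): 0→2, 1→6, 2→1, 3→4, 4→3, 5→0, 6→5, 7→7

Verify φ preserves adjacency — for each edge of G1, its image is an edge of G2:
  (0,1) → (φ(0),φ(1)) = (2,6) ∈ E(G2) ✓
  (0,2) → (φ(0),φ(2)) = (1,2) ∈ E(G2) ✓
  (0,4) → (φ(0),φ(4)) = (2,3) ∈ E(G2) ✓
  (0,6) → (φ(0),φ(6)) = (2,5) ∈ E(G2) ✓
  (1,6) → (φ(1),φ(6)) = (5,6) ∈ E(G2) ✓
  (1,7) → (φ(1),φ(7)) = (6,7) ∈ E(G2) ✓
  (2,3) → (φ(2),φ(3)) = (1,4) ∈ E(G2) ✓
  (2,4) → (φ(2),φ(4)) = (1,3) ∈ E(G2) ✓
  (3,5) → (φ(3),φ(5)) = (0,4) ∈ E(G2) ✓
  (3,6) → (φ(3),φ(6)) = (4,5) ∈ E(G2) ✓
  (3,7) → (φ(3),φ(7)) = (4,7) ∈ E(G2) ✓
  (4,6) → (φ(4),φ(6)) = (3,5) ∈ E(G2) ✓
  (4,7) → (φ(4),φ(7)) = (3,7) ∈ E(G2) ✓
All 13 edges of G1 map to edges of G2, and |E(G1)| = |E(G2)| = 13, so φ is a bijection on edges as well as vertices. Hence G1 ≅ G2.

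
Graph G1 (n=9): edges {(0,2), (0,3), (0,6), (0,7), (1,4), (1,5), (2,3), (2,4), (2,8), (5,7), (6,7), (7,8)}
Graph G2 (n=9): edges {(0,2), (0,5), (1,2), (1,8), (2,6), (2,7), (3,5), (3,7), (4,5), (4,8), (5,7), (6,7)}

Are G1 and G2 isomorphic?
Yes, isomorphic

The graphs are isomorphic.
One valid mapping φ: V(G1) → V(G2): 0→7, 1→8, 2→2, 3→6, 4→1, 5→4, 6→3, 7→5, 8→0

Verify φ preserves adjacency — for each edge of G1, its image is an edge of G2:
  (0,2) → (φ(0),φ(2)) = (2,7) ∈ E(G2) ✓
  (0,3) → (φ(0),φ(3)) = (6,7) ∈ E(G2) ✓
  (0,6) → (φ(0),φ(6)) = (3,7) ∈ E(G2) ✓
  (0,7) → (φ(0),φ(7)) = (5,7) ∈ E(G2) ✓
  (1,4) → (φ(1),φ(4)) = (1,8) ∈ E(G2) ✓
  (1,5) → (φ(1),φ(5)) = (4,8) ∈ E(G2) ✓
  (2,3) → (φ(2),φ(3)) = (2,6) ∈ E(G2) ✓
  (2,4) → (φ(2),φ(4)) = (1,2) ∈ E(G2) ✓
  (2,8) → (φ(2),φ(8)) = (0,2) ∈ E(G2) ✓
  (5,7) → (φ(5),φ(7)) = (4,5) ∈ E(G2) ✓
  (6,7) → (φ(6),φ(7)) = (3,5) ∈ E(G2) ✓
  (7,8) → (φ(7),φ(8)) = (0,5) ∈ E(G2) ✓
All 12 edges of G1 map to edges of G2, and |E(G1)| = |E(G2)| = 12, so φ is a bijection on edges as well as vertices. Hence G1 ≅ G2.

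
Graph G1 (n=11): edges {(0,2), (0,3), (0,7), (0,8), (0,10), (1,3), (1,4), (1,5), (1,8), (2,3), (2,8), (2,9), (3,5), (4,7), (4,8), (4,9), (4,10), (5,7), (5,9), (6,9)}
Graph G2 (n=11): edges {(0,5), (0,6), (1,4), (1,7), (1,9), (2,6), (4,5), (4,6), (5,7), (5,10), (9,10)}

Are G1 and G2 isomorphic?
No, not isomorphic

The graphs are NOT isomorphic.

Degrees in G1: deg(0)=5, deg(1)=4, deg(2)=4, deg(3)=4, deg(4)=5, deg(5)=4, deg(6)=1, deg(7)=3, deg(8)=4, deg(9)=4, deg(10)=2.
Sorted degree sequence of G1: [5, 5, 4, 4, 4, 4, 4, 4, 3, 2, 1].
Degrees in G2: deg(0)=2, deg(1)=3, deg(2)=1, deg(3)=0, deg(4)=3, deg(5)=4, deg(6)=3, deg(7)=2, deg(8)=0, deg(9)=2, deg(10)=2.
Sorted degree sequence of G2: [4, 3, 3, 3, 2, 2, 2, 2, 1, 0, 0].
The (sorted) degree sequence is an isomorphism invariant, so since G1 and G2 have different degree sequences they cannot be isomorphic.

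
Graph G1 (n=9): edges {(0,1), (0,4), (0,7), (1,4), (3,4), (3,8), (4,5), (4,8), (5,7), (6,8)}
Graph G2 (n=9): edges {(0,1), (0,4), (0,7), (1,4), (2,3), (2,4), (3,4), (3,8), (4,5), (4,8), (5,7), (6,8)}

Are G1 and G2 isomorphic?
No, not isomorphic

The graphs are NOT isomorphic.

Counting edges: G1 has 10 edge(s); G2 has 12 edge(s).
Edge count is an isomorphism invariant (a bijection on vertices induces a bijection on edges), so differing edge counts rule out isomorphism.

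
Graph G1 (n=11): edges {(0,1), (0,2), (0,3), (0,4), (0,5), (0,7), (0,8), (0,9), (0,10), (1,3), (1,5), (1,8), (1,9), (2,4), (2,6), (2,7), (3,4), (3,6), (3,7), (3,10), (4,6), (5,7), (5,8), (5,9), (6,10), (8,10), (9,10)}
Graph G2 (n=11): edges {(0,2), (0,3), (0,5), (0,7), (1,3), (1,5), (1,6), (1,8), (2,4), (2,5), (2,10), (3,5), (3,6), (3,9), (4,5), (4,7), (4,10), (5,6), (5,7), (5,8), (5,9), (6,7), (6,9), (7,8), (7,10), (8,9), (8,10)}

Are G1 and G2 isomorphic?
Yes, isomorphic

The graphs are isomorphic.
One valid mapping φ: V(G1) → V(G2): 0→5, 1→6, 2→2, 3→7, 4→4, 5→3, 6→10, 7→0, 8→1, 9→9, 10→8

Verify φ preserves adjacency — for each edge of G1, its image is an edge of G2:
  (0,1) → (φ(0),φ(1)) = (5,6) ∈ E(G2) ✓
  (0,2) → (φ(0),φ(2)) = (2,5) ∈ E(G2) ✓
  (0,3) → (φ(0),φ(3)) = (5,7) ∈ E(G2) ✓
  (0,4) → (φ(0),φ(4)) = (4,5) ∈ E(G2) ✓
  (0,5) → (φ(0),φ(5)) = (3,5) ∈ E(G2) ✓
  (0,7) → (φ(0),φ(7)) = (0,5) ∈ E(G2) ✓
  (0,8) → (φ(0),φ(8)) = (1,5) ∈ E(G2) ✓
  (0,9) → (φ(0),φ(9)) = (5,9) ∈ E(G2) ✓
  (0,10) → (φ(0),φ(10)) = (5,8) ∈ E(G2) ✓
  (1,3) → (φ(1),φ(3)) = (6,7) ∈ E(G2) ✓
  (1,5) → (φ(1),φ(5)) = (3,6) ∈ E(G2) ✓
  (1,8) → (φ(1),φ(8)) = (1,6) ∈ E(G2) ✓
  (1,9) → (φ(1),φ(9)) = (6,9) ∈ E(G2) ✓
  (2,4) → (φ(2),φ(4)) = (2,4) ∈ E(G2) ✓
  (2,6) → (φ(2),φ(6)) = (2,10) ∈ E(G2) ✓
  (2,7) → (φ(2),φ(7)) = (0,2) ∈ E(G2) ✓
  (3,4) → (φ(3),φ(4)) = (4,7) ∈ E(G2) ✓
  (3,6) → (φ(3),φ(6)) = (7,10) ∈ E(G2) ✓
  (3,7) → (φ(3),φ(7)) = (0,7) ∈ E(G2) ✓
  (3,10) → (φ(3),φ(10)) = (7,8) ∈ E(G2) ✓
  (4,6) → (φ(4),φ(6)) = (4,10) ∈ E(G2) ✓
  (5,7) → (φ(5),φ(7)) = (0,3) ∈ E(G2) ✓
  (5,8) → (φ(5),φ(8)) = (1,3) ∈ E(G2) ✓
  (5,9) → (φ(5),φ(9)) = (3,9) ∈ E(G2) ✓
  (6,10) → (φ(6),φ(10)) = (8,10) ∈ E(G2) ✓
  (8,10) → (φ(8),φ(10)) = (1,8) ∈ E(G2) ✓
  (9,10) → (φ(9),φ(10)) = (8,9) ∈ E(G2) ✓
All 27 edges of G1 map to edges of G2, and |E(G1)| = |E(G2)| = 27, so φ is a bijection on edges as well as vertices. Hence G1 ≅ G2.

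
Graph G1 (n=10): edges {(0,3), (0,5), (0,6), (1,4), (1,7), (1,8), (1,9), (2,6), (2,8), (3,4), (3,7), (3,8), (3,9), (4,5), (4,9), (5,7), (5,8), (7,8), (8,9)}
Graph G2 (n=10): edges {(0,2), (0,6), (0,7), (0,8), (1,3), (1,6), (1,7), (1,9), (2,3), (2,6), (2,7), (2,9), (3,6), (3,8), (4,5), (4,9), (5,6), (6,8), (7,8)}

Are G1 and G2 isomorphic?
Yes, isomorphic

The graphs are isomorphic.
One valid mapping φ: V(G1) → V(G2): 0→9, 1→8, 2→5, 3→2, 4→7, 5→1, 6→4, 7→3, 8→6, 9→0

Verify φ preserves adjacency — for each edge of G1, its image is an edge of G2:
  (0,3) → (φ(0),φ(3)) = (2,9) ∈ E(G2) ✓
  (0,5) → (φ(0),φ(5)) = (1,9) ∈ E(G2) ✓
  (0,6) → (φ(0),φ(6)) = (4,9) ∈ E(G2) ✓
  (1,4) → (φ(1),φ(4)) = (7,8) ∈ E(G2) ✓
  (1,7) → (φ(1),φ(7)) = (3,8) ∈ E(G2) ✓
  (1,8) → (φ(1),φ(8)) = (6,8) ∈ E(G2) ✓
  (1,9) → (φ(1),φ(9)) = (0,8) ∈ E(G2) ✓
  (2,6) → (φ(2),φ(6)) = (4,5) ∈ E(G2) ✓
  (2,8) → (φ(2),φ(8)) = (5,6) ∈ E(G2) ✓
  (3,4) → (φ(3),φ(4)) = (2,7) ∈ E(G2) ✓
  (3,7) → (φ(3),φ(7)) = (2,3) ∈ E(G2) ✓
  (3,8) → (φ(3),φ(8)) = (2,6) ∈ E(G2) ✓
  (3,9) → (φ(3),φ(9)) = (0,2) ∈ E(G2) ✓
  (4,5) → (φ(4),φ(5)) = (1,7) ∈ E(G2) ✓
  (4,9) → (φ(4),φ(9)) = (0,7) ∈ E(G2) ✓
  (5,7) → (φ(5),φ(7)) = (1,3) ∈ E(G2) ✓
  (5,8) → (φ(5),φ(8)) = (1,6) ∈ E(G2) ✓
  (7,8) → (φ(7),φ(8)) = (3,6) ∈ E(G2) ✓
  (8,9) → (φ(8),φ(9)) = (0,6) ∈ E(G2) ✓
All 19 edges of G1 map to edges of G2, and |E(G1)| = |E(G2)| = 19, so φ is a bijection on edges as well as vertices. Hence G1 ≅ G2.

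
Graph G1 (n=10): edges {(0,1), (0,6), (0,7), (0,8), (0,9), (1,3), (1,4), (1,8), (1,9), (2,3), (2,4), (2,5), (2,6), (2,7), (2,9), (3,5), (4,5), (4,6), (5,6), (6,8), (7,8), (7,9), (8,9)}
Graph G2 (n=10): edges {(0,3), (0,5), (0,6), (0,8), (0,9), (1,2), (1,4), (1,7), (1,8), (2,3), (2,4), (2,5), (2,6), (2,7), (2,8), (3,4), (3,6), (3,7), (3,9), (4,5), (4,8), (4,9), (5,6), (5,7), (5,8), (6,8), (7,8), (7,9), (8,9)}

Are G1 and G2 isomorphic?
No, not isomorphic

The graphs are NOT isomorphic.

Degrees in G1: deg(0)=5, deg(1)=5, deg(2)=6, deg(3)=3, deg(4)=4, deg(5)=4, deg(6)=5, deg(7)=4, deg(8)=5, deg(9)=5.
Sorted degree sequence of G1: [6, 5, 5, 5, 5, 5, 4, 4, 4, 3].
Degrees in G2: deg(0)=5, deg(1)=4, deg(2)=7, deg(3)=6, deg(4)=6, deg(5)=6, deg(6)=5, deg(7)=6, deg(8)=8, deg(9)=5.
Sorted degree sequence of G2: [8, 7, 6, 6, 6, 6, 5, 5, 5, 4].
The (sorted) degree sequence is an isomorphism invariant, so since G1 and G2 have different degree sequences they cannot be isomorphic.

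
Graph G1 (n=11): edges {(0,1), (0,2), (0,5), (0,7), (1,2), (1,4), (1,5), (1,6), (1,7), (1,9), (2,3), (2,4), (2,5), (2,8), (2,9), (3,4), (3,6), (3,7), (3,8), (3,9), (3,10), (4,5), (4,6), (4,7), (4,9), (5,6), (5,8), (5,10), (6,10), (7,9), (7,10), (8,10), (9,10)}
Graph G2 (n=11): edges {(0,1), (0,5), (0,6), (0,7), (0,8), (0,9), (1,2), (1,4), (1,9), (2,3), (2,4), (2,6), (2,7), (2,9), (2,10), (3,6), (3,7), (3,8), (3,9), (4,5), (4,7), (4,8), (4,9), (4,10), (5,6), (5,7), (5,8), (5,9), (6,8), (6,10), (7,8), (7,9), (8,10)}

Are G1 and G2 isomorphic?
Yes, isomorphic

The graphs are isomorphic.
One valid mapping φ: V(G1) → V(G2): 0→1, 1→9, 2→4, 3→8, 4→7, 5→2, 6→3, 7→0, 8→10, 9→5, 10→6

Verify φ preserves adjacency — for each edge of G1, its image is an edge of G2:
  (0,1) → (φ(0),φ(1)) = (1,9) ∈ E(G2) ✓
  (0,2) → (φ(0),φ(2)) = (1,4) ∈ E(G2) ✓
  (0,5) → (φ(0),φ(5)) = (1,2) ∈ E(G2) ✓
  (0,7) → (φ(0),φ(7)) = (0,1) ∈ E(G2) ✓
  (1,2) → (φ(1),φ(2)) = (4,9) ∈ E(G2) ✓
  (1,4) → (φ(1),φ(4)) = (7,9) ∈ E(G2) ✓
  (1,5) → (φ(1),φ(5)) = (2,9) ∈ E(G2) ✓
  (1,6) → (φ(1),φ(6)) = (3,9) ∈ E(G2) ✓
  (1,7) → (φ(1),φ(7)) = (0,9) ∈ E(G2) ✓
  (1,9) → (φ(1),φ(9)) = (5,9) ∈ E(G2) ✓
  (2,3) → (φ(2),φ(3)) = (4,8) ∈ E(G2) ✓
  (2,4) → (φ(2),φ(4)) = (4,7) ∈ E(G2) ✓
  (2,5) → (φ(2),φ(5)) = (2,4) ∈ E(G2) ✓
  (2,8) → (φ(2),φ(8)) = (4,10) ∈ E(G2) ✓
  (2,9) → (φ(2),φ(9)) = (4,5) ∈ E(G2) ✓
  (3,4) → (φ(3),φ(4)) = (7,8) ∈ E(G2) ✓
  (3,6) → (φ(3),φ(6)) = (3,8) ∈ E(G2) ✓
  (3,7) → (φ(3),φ(7)) = (0,8) ∈ E(G2) ✓
  (3,8) → (φ(3),φ(8)) = (8,10) ∈ E(G2) ✓
  (3,9) → (φ(3),φ(9)) = (5,8) ∈ E(G2) ✓
  (3,10) → (φ(3),φ(10)) = (6,8) ∈ E(G2) ✓
  (4,5) → (φ(4),φ(5)) = (2,7) ∈ E(G2) ✓
  (4,6) → (φ(4),φ(6)) = (3,7) ∈ E(G2) ✓
  (4,7) → (φ(4),φ(7)) = (0,7) ∈ E(G2) ✓
  (4,9) → (φ(4),φ(9)) = (5,7) ∈ E(G2) ✓
  (5,6) → (φ(5),φ(6)) = (2,3) ∈ E(G2) ✓
  (5,8) → (φ(5),φ(8)) = (2,10) ∈ E(G2) ✓
  (5,10) → (φ(5),φ(10)) = (2,6) ∈ E(G2) ✓
  (6,10) → (φ(6),φ(10)) = (3,6) ∈ E(G2) ✓
  (7,9) → (φ(7),φ(9)) = (0,5) ∈ E(G2) ✓
  (7,10) → (φ(7),φ(10)) = (0,6) ∈ E(G2) ✓
  (8,10) → (φ(8),φ(10)) = (6,10) ∈ E(G2) ✓
  (9,10) → (φ(9),φ(10)) = (5,6) ∈ E(G2) ✓
All 33 edges of G1 map to edges of G2, and |E(G1)| = |E(G2)| = 33, so φ is a bijection on edges as well as vertices. Hence G1 ≅ G2.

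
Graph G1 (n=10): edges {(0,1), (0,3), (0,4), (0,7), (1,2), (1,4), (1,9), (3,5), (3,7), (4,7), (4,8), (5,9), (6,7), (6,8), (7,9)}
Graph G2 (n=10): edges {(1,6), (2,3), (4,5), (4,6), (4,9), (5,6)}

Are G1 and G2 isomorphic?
No, not isomorphic

The graphs are NOT isomorphic.

Connected components of G1: 1 component(s) with vertex sets [[0, 1, 2, 3, 4, 5, 6, 7, 8, 9]], sizes [10].
Connected components of G2: 5 component(s) with vertex sets [[0], [7], [8], [2, 3], [1, 4, 5, 6, 9]], sizes [1, 1, 1, 2, 5].
The number of connected components (and the multiset of component sizes) is an isomorphism invariant — an isomorphism maps each component of G1 bijectively onto a component of G2. Since G1 has 1 component(s) and G2 has 5, they cannot be isomorphic.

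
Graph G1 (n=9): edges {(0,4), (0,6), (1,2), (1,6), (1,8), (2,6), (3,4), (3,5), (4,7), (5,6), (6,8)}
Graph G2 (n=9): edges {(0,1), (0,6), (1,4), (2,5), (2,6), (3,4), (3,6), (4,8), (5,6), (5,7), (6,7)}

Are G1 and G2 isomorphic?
Yes, isomorphic

The graphs are isomorphic.
One valid mapping φ: V(G1) → V(G2): 0→3, 1→5, 2→2, 3→1, 4→4, 5→0, 6→6, 7→8, 8→7

Verify φ preserves adjacency — for each edge of G1, its image is an edge of G2:
  (0,4) → (φ(0),φ(4)) = (3,4) ∈ E(G2) ✓
  (0,6) → (φ(0),φ(6)) = (3,6) ∈ E(G2) ✓
  (1,2) → (φ(1),φ(2)) = (2,5) ∈ E(G2) ✓
  (1,6) → (φ(1),φ(6)) = (5,6) ∈ E(G2) ✓
  (1,8) → (φ(1),φ(8)) = (5,7) ∈ E(G2) ✓
  (2,6) → (φ(2),φ(6)) = (2,6) ∈ E(G2) ✓
  (3,4) → (φ(3),φ(4)) = (1,4) ∈ E(G2) ✓
  (3,5) → (φ(3),φ(5)) = (0,1) ∈ E(G2) ✓
  (4,7) → (φ(4),φ(7)) = (4,8) ∈ E(G2) ✓
  (5,6) → (φ(5),φ(6)) = (0,6) ∈ E(G2) ✓
  (6,8) → (φ(6),φ(8)) = (6,7) ∈ E(G2) ✓
All 11 edges of G1 map to edges of G2, and |E(G1)| = |E(G2)| = 11, so φ is a bijection on edges as well as vertices. Hence G1 ≅ G2.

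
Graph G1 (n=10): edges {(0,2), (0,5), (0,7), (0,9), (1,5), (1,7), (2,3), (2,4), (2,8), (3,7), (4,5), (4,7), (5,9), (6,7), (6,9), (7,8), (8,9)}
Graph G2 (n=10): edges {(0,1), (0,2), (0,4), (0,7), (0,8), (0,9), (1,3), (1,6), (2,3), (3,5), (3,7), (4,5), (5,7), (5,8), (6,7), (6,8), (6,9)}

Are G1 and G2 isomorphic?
Yes, isomorphic

The graphs are isomorphic.
One valid mapping φ: V(G1) → V(G2): 0→7, 1→4, 2→6, 3→9, 4→8, 5→5, 6→2, 7→0, 8→1, 9→3

Verify φ preserves adjacency — for each edge of G1, its image is an edge of G2:
  (0,2) → (φ(0),φ(2)) = (6,7) ∈ E(G2) ✓
  (0,5) → (φ(0),φ(5)) = (5,7) ∈ E(G2) ✓
  (0,7) → (φ(0),φ(7)) = (0,7) ∈ E(G2) ✓
  (0,9) → (φ(0),φ(9)) = (3,7) ∈ E(G2) ✓
  (1,5) → (φ(1),φ(5)) = (4,5) ∈ E(G2) ✓
  (1,7) → (φ(1),φ(7)) = (0,4) ∈ E(G2) ✓
  (2,3) → (φ(2),φ(3)) = (6,9) ∈ E(G2) ✓
  (2,4) → (φ(2),φ(4)) = (6,8) ∈ E(G2) ✓
  (2,8) → (φ(2),φ(8)) = (1,6) ∈ E(G2) ✓
  (3,7) → (φ(3),φ(7)) = (0,9) ∈ E(G2) ✓
  (4,5) → (φ(4),φ(5)) = (5,8) ∈ E(G2) ✓
  (4,7) → (φ(4),φ(7)) = (0,8) ∈ E(G2) ✓
  (5,9) → (φ(5),φ(9)) = (3,5) ∈ E(G2) ✓
  (6,7) → (φ(6),φ(7)) = (0,2) ∈ E(G2) ✓
  (6,9) → (φ(6),φ(9)) = (2,3) ∈ E(G2) ✓
  (7,8) → (φ(7),φ(8)) = (0,1) ∈ E(G2) ✓
  (8,9) → (φ(8),φ(9)) = (1,3) ∈ E(G2) ✓
All 17 edges of G1 map to edges of G2, and |E(G1)| = |E(G2)| = 17, so φ is a bijection on edges as well as vertices. Hence G1 ≅ G2.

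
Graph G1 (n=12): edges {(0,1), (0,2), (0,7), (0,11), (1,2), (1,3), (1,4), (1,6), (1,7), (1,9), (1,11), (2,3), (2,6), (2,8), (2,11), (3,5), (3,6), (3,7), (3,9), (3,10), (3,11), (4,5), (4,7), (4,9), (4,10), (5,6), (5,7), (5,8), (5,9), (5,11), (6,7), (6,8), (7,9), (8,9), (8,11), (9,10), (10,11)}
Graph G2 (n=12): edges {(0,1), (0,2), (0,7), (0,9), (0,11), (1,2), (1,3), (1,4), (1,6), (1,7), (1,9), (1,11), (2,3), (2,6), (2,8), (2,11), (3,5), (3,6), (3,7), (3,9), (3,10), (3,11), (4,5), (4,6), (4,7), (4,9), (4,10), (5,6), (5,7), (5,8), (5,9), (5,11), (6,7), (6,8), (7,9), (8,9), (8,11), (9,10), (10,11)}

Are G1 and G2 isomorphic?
No, not isomorphic

The graphs are NOT isomorphic.

Counting edges: G1 has 37 edge(s); G2 has 39 edge(s).
Edge count is an isomorphism invariant (a bijection on vertices induces a bijection on edges), so differing edge counts rule out isomorphism.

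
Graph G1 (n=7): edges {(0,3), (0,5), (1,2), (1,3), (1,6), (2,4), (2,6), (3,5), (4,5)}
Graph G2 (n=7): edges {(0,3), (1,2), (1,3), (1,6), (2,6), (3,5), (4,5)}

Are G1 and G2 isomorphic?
No, not isomorphic

The graphs are NOT isomorphic.

Counting edges: G1 has 9 edge(s); G2 has 7 edge(s).
Edge count is an isomorphism invariant (a bijection on vertices induces a bijection on edges), so differing edge counts rule out isomorphism.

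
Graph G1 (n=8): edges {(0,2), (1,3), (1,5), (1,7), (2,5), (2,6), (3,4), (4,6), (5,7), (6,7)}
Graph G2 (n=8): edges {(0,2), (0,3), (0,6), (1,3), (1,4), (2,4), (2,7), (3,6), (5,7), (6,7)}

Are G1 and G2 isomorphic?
Yes, isomorphic

The graphs are isomorphic.
One valid mapping φ: V(G1) → V(G2): 0→5, 1→3, 2→7, 3→1, 4→4, 5→6, 6→2, 7→0

Verify φ preserves adjacency — for each edge of G1, its image is an edge of G2:
  (0,2) → (φ(0),φ(2)) = (5,7) ∈ E(G2) ✓
  (1,3) → (φ(1),φ(3)) = (1,3) ∈ E(G2) ✓
  (1,5) → (φ(1),φ(5)) = (3,6) ∈ E(G2) ✓
  (1,7) → (φ(1),φ(7)) = (0,3) ∈ E(G2) ✓
  (2,5) → (φ(2),φ(5)) = (6,7) ∈ E(G2) ✓
  (2,6) → (φ(2),φ(6)) = (2,7) ∈ E(G2) ✓
  (3,4) → (φ(3),φ(4)) = (1,4) ∈ E(G2) ✓
  (4,6) → (φ(4),φ(6)) = (2,4) ∈ E(G2) ✓
  (5,7) → (φ(5),φ(7)) = (0,6) ∈ E(G2) ✓
  (6,7) → (φ(6),φ(7)) = (0,2) ∈ E(G2) ✓
All 10 edges of G1 map to edges of G2, and |E(G1)| = |E(G2)| = 10, so φ is a bijection on edges as well as vertices. Hence G1 ≅ G2.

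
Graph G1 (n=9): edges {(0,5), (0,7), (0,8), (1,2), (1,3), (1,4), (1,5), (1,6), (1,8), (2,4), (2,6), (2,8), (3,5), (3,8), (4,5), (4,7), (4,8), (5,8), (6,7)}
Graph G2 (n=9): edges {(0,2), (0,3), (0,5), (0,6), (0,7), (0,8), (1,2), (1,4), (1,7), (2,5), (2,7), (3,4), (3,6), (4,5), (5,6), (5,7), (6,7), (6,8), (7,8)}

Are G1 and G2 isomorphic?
Yes, isomorphic

The graphs are isomorphic.
One valid mapping φ: V(G1) → V(G2): 0→3, 1→7, 2→2, 3→8, 4→5, 5→6, 6→1, 7→4, 8→0

Verify φ preserves adjacency — for each edge of G1, its image is an edge of G2:
  (0,5) → (φ(0),φ(5)) = (3,6) ∈ E(G2) ✓
  (0,7) → (φ(0),φ(7)) = (3,4) ∈ E(G2) ✓
  (0,8) → (φ(0),φ(8)) = (0,3) ∈ E(G2) ✓
  (1,2) → (φ(1),φ(2)) = (2,7) ∈ E(G2) ✓
  (1,3) → (φ(1),φ(3)) = (7,8) ∈ E(G2) ✓
  (1,4) → (φ(1),φ(4)) = (5,7) ∈ E(G2) ✓
  (1,5) → (φ(1),φ(5)) = (6,7) ∈ E(G2) ✓
  (1,6) → (φ(1),φ(6)) = (1,7) ∈ E(G2) ✓
  (1,8) → (φ(1),φ(8)) = (0,7) ∈ E(G2) ✓
  (2,4) → (φ(2),φ(4)) = (2,5) ∈ E(G2) ✓
  (2,6) → (φ(2),φ(6)) = (1,2) ∈ E(G2) ✓
  (2,8) → (φ(2),φ(8)) = (0,2) ∈ E(G2) ✓
  (3,5) → (φ(3),φ(5)) = (6,8) ∈ E(G2) ✓
  (3,8) → (φ(3),φ(8)) = (0,8) ∈ E(G2) ✓
  (4,5) → (φ(4),φ(5)) = (5,6) ∈ E(G2) ✓
  (4,7) → (φ(4),φ(7)) = (4,5) ∈ E(G2) ✓
  (4,8) → (φ(4),φ(8)) = (0,5) ∈ E(G2) ✓
  (5,8) → (φ(5),φ(8)) = (0,6) ∈ E(G2) ✓
  (6,7) → (φ(6),φ(7)) = (1,4) ∈ E(G2) ✓
All 19 edges of G1 map to edges of G2, and |E(G1)| = |E(G2)| = 19, so φ is a bijection on edges as well as vertices. Hence G1 ≅ G2.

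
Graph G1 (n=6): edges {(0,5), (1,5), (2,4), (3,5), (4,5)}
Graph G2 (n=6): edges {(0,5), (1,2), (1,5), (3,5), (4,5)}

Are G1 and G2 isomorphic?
Yes, isomorphic

The graphs are isomorphic.
One valid mapping φ: V(G1) → V(G2): 0→3, 1→0, 2→2, 3→4, 4→1, 5→5

Verify φ preserves adjacency — for each edge of G1, its image is an edge of G2:
  (0,5) → (φ(0),φ(5)) = (3,5) ∈ E(G2) ✓
  (1,5) → (φ(1),φ(5)) = (0,5) ∈ E(G2) ✓
  (2,4) → (φ(2),φ(4)) = (1,2) ∈ E(G2) ✓
  (3,5) → (φ(3),φ(5)) = (4,5) ∈ E(G2) ✓
  (4,5) → (φ(4),φ(5)) = (1,5) ∈ E(G2) ✓
All 5 edges of G1 map to edges of G2, and |E(G1)| = |E(G2)| = 5, so φ is a bijection on edges as well as vertices. Hence G1 ≅ G2.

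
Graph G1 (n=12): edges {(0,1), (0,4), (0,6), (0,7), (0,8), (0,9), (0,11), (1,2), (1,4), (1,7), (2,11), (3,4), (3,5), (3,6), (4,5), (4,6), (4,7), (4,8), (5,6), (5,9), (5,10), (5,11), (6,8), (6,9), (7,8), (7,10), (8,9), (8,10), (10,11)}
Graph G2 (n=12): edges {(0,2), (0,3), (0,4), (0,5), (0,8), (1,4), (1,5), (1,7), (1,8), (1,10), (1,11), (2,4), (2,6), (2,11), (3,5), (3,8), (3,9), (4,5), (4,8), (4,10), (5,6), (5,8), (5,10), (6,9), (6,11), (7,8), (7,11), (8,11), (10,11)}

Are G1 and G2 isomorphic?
Yes, isomorphic

The graphs are isomorphic.
One valid mapping φ: V(G1) → V(G2): 0→5, 1→3, 2→9, 3→7, 4→8, 5→11, 6→1, 7→0, 8→4, 9→10, 10→2, 11→6

Verify φ preserves adjacency — for each edge of G1, its image is an edge of G2:
  (0,1) → (φ(0),φ(1)) = (3,5) ∈ E(G2) ✓
  (0,4) → (φ(0),φ(4)) = (5,8) ∈ E(G2) ✓
  (0,6) → (φ(0),φ(6)) = (1,5) ∈ E(G2) ✓
  (0,7) → (φ(0),φ(7)) = (0,5) ∈ E(G2) ✓
  (0,8) → (φ(0),φ(8)) = (4,5) ∈ E(G2) ✓
  (0,9) → (φ(0),φ(9)) = (5,10) ∈ E(G2) ✓
  (0,11) → (φ(0),φ(11)) = (5,6) ∈ E(G2) ✓
  (1,2) → (φ(1),φ(2)) = (3,9) ∈ E(G2) ✓
  (1,4) → (φ(1),φ(4)) = (3,8) ∈ E(G2) ✓
  (1,7) → (φ(1),φ(7)) = (0,3) ∈ E(G2) ✓
  (2,11) → (φ(2),φ(11)) = (6,9) ∈ E(G2) ✓
  (3,4) → (φ(3),φ(4)) = (7,8) ∈ E(G2) ✓
  (3,5) → (φ(3),φ(5)) = (7,11) ∈ E(G2) ✓
  (3,6) → (φ(3),φ(6)) = (1,7) ∈ E(G2) ✓
  (4,5) → (φ(4),φ(5)) = (8,11) ∈ E(G2) ✓
  (4,6) → (φ(4),φ(6)) = (1,8) ∈ E(G2) ✓
  (4,7) → (φ(4),φ(7)) = (0,8) ∈ E(G2) ✓
  (4,8) → (φ(4),φ(8)) = (4,8) ∈ E(G2) ✓
  (5,6) → (φ(5),φ(6)) = (1,11) ∈ E(G2) ✓
  (5,9) → (φ(5),φ(9)) = (10,11) ∈ E(G2) ✓
  (5,10) → (φ(5),φ(10)) = (2,11) ∈ E(G2) ✓
  (5,11) → (φ(5),φ(11)) = (6,11) ∈ E(G2) ✓
  (6,8) → (φ(6),φ(8)) = (1,4) ∈ E(G2) ✓
  (6,9) → (φ(6),φ(9)) = (1,10) ∈ E(G2) ✓
  (7,8) → (φ(7),φ(8)) = (0,4) ∈ E(G2) ✓
  (7,10) → (φ(7),φ(10)) = (0,2) ∈ E(G2) ✓
  (8,9) → (φ(8),φ(9)) = (4,10) ∈ E(G2) ✓
  (8,10) → (φ(8),φ(10)) = (2,4) ∈ E(G2) ✓
  (10,11) → (φ(10),φ(11)) = (2,6) ∈ E(G2) ✓
All 29 edges of G1 map to edges of G2, and |E(G1)| = |E(G2)| = 29, so φ is a bijection on edges as well as vertices. Hence G1 ≅ G2.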